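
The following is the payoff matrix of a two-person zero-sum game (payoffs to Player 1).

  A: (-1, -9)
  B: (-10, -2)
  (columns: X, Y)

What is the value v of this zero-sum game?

-11/2

Row minima: A → -9, B → -10; maximin = -9.
Column maxima: X → -1, Y → -2; minimax = -2.
-9 ≠ -2, so there is no saddle point; optimal play is mixed.
Let Player 1 play A with probability p. Expected payoff against X: (-1)p + (-10)(1−p) = 9p − 10; against Y: (-9)p + (-2)(1−p) = −7p − 2.
Setting these equal: 9p − 10 = −7p − 2 ⇒ 16p = 8 ⇒ p = 1/2, and the value is (9)·(1/2) − 10 = -11/2.
For Player 2: with q = P(X), equating A's and B's payoffs gives 8q − 9 = −8q − 2 ⇒ q = 7/16.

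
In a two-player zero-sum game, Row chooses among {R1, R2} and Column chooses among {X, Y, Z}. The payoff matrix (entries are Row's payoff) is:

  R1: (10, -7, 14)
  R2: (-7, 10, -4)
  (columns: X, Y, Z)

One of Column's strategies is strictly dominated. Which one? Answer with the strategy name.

X holds Row's payoff strictly below Z in every row: 10 < 14, -7 < -4.
So Z is strictly dominated for Column.

Z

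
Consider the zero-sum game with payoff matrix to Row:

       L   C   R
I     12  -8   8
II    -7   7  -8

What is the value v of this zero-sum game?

Row minima: I → -8, II → -8; maximin = -8.
Column maxima: L → 12, C → 7, R → 8; minimax = 7.
-8 ≠ 7, so there is no saddle point; optimal play is mixed.
L is strictly dominated by R (it gives Row strictly more in every row), so Column never plays it.
On the remaining 2×2 (I, II vs C, R):
Let Row play I with probability p. Expected payoff against C: (-8)p + 7(1−p) = −15p + 7; against R: 8p + (-8)(1−p) = 16p − 8.
Setting these equal: −15p + 7 = 16p − 8 ⇒ −31p = -15 ⇒ p = 15/31, and the value is (-15)·(15/31) + 7 = -8/31.
For Column: with q = P(C), equating I's and II's payoffs gives −16q + 8 = 15q − 8 ⇒ q = 16/31.

-8/31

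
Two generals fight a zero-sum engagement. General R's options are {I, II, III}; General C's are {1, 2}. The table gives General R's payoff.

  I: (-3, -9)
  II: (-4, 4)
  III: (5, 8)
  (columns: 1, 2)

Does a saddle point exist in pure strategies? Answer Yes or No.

Row minima: I → -9, II → -4, III → 5; maximin = 5.
Column maxima: 1 → 5, 2 → 8; minimax = 5.
maximin = minimax = 5, so a saddle point exists.

Yes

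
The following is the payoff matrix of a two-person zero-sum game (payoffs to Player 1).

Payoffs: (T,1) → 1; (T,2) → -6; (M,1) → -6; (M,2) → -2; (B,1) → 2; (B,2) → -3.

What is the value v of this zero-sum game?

Row minima: T → -6, M → -6, B → -3; maximin = -3.
Column maxima: 1 → 2, 2 → -2; minimax = -2.
-3 ≠ -2, so there is no saddle point; optimal play is mixed.
T is strictly dominated by B, so Player 1 never plays it.
On the remaining 2×2 (M, B vs 1, 2):
Let Player 1 play M with probability p. Expected payoff against 1: (-6)p + 2(1−p) = −8p + 2; against 2: (-2)p + (-3)(1−p) = p − 3.
Setting these equal: −8p + 2 = p − 3 ⇒ −9p = -5 ⇒ p = 5/9, and the value is (-8)·(5/9) + 2 = -22/9.
For Player 2: with q = P(1), equating M's and B's payoffs gives −4q − 2 = 5q − 3 ⇒ q = 1/9.

-22/9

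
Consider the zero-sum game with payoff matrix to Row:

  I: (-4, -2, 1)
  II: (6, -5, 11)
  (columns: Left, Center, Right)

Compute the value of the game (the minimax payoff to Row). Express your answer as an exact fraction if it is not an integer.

-32/13

Row minima: I → -4, II → -5; maximin = -4.
Column maxima: Left → 6, Center → -2, Right → 11; minimax = -2.
-4 ≠ -2, so there is no saddle point; optimal play is mixed.
Right is strictly dominated by Left (it gives Row strictly more in every row), so Column never plays it.
On the remaining 2×2 (I, II vs Left, Center):
Let Row play I with probability p. Expected payoff against Left: (-4)p + 6(1−p) = −10p + 6; against Center: (-2)p + (-5)(1−p) = 3p − 5.
Setting these equal: −10p + 6 = 3p − 5 ⇒ −13p = -11 ⇒ p = 11/13, and the value is (-10)·(11/13) + 6 = -32/13.
For Column: with q = P(Left), equating I's and II's payoffs gives −2q − 2 = 11q − 5 ⇒ q = 3/13.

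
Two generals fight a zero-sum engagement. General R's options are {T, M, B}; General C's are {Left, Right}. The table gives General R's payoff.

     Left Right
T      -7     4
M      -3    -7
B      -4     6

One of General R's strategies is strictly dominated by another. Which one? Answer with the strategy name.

T

B gives a strictly higher payoff than T against every column: -4 > -7, 6 > 4.
So T is strictly dominated and General R never plays it.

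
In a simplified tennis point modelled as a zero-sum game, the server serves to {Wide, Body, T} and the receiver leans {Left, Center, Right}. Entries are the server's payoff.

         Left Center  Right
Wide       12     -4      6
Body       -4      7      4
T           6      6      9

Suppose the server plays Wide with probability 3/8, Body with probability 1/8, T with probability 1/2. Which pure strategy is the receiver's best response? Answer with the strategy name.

Center

If the receiver plays Left, the server's expected payoff is (3/8)·12 + (1/8)·(-4) + (1/2)·6 = 7.
If the receiver plays Center, the server's expected payoff is (3/8)·(-4) + (1/8)·7 + (1/2)·6 = 19/8.
If the receiver plays Right, the server's expected payoff is (3/8)·6 + (1/8)·4 + (1/2)·9 = 29/4.
The receiver minimizes the server's payoff; the smallest is 19/8, so the best response is Center.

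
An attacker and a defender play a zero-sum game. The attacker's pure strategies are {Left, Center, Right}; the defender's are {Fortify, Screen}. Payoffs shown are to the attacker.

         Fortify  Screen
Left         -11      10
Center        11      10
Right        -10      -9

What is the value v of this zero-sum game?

Row minima: Left → -11, Center → 10, Right → -10; maximin = 10.
Column maxima: Fortify → 11, Screen → 10; minimax = 10.
Since maximin = minimax = 10, there is a saddle point and the value is 10.

10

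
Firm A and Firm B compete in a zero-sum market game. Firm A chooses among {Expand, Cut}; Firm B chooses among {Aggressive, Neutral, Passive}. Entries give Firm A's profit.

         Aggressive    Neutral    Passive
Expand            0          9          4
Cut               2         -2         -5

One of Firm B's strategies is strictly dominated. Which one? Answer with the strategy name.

Passive holds Firm A's payoff strictly below Neutral in every row: 4 < 9, -5 < -2.
So Neutral is strictly dominated for Firm B.

Neutral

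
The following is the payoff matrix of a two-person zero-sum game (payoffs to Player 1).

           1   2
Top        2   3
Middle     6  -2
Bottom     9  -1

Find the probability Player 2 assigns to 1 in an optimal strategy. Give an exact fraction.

4/11

Row minima: Top → 2, Middle → -2, Bottom → -1; maximin = 2.
Column maxima: 1 → 9, 2 → 3; minimax = 3.
2 ≠ 3, so there is no saddle point; optimal play is mixed.
Middle is strictly dominated by Bottom, so Player 1 never plays it.
On the remaining 2×2 (Top, Bottom vs 1, 2):
Let Player 1 play Top with probability p. Expected payoff against 1: 2p + 9(1−p) = −7p + 9; against 2: 3p + (-1)(1−p) = 4p − 1.
Setting these equal: −7p + 9 = 4p − 1 ⇒ −11p = -10 ⇒ p = 10/11, and the value is (-7)·(10/11) + 9 = 29/11.
For Player 2: with q = P(1), equating Top's and Bottom's payoffs gives −q + 3 = 10q − 1 ⇒ q = 4/11.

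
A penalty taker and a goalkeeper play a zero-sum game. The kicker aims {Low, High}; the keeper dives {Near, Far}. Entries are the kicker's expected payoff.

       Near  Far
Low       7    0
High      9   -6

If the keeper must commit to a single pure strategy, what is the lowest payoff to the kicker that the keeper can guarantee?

0

Column maxima: Near → 9, Far → 0.
The smallest of these is 0.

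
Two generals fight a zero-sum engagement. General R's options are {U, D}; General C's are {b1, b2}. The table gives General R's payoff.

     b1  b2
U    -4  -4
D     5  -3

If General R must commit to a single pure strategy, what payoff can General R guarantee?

Row minima: U → -4, D → -3.
The best of these is -3.

-3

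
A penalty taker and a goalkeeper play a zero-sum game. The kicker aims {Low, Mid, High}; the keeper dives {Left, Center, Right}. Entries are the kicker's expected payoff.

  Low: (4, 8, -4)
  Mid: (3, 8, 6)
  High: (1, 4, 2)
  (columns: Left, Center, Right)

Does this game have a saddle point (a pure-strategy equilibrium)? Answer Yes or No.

Row minima: Low → -4, Mid → 3, High → 1; maximin = 3.
Column maxima: Left → 4, Center → 8, Right → 6; minimax = 4.
3 ≠ 4, so no pure-strategy equilibrium exists.

No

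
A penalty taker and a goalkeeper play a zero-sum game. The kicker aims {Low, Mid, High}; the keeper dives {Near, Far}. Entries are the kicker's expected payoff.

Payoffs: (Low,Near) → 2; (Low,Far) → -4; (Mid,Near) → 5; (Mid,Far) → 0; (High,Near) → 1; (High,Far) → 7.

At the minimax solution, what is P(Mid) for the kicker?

Row minima: Low → -4, Mid → 0, High → 1; maximin = 1.
Column maxima: Near → 5, Far → 7; minimax = 5.
1 ≠ 5, so there is no saddle point; optimal play is mixed.
Low is strictly dominated by Mid, so the kicker never plays it.
On the remaining 2×2 (Mid, High vs Near, Far):
Let the kicker play Mid with probability p. Expected payoff against Near: 5p + 1(1−p) = 4p + 1; against Far: 0p + 7(1−p) = −7p + 7.
Setting these equal: 4p + 1 = −7p + 7 ⇒ 11p = 6 ⇒ p = 6/11, and the value is (4)·(6/11) + 1 = 35/11.
For the keeper: with q = P(Near), equating Mid's and High's payoffs gives 5q = −6q + 7 ⇒ q = 7/11.

6/11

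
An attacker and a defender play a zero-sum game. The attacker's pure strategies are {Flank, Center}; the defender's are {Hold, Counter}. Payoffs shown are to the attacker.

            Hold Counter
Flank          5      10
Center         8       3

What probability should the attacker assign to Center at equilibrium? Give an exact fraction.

Row minima: Flank → 5, Center → 3; maximin = 5.
Column maxima: Hold → 8, Counter → 10; minimax = 8.
5 ≠ 8, so there is no saddle point; optimal play is mixed.
Let the attacker play Flank with probability p. Expected payoff against Hold: 5p + 8(1−p) = −3p + 8; against Counter: 10p + 3(1−p) = 7p + 3.
Setting these equal: −3p + 8 = 7p + 3 ⇒ −10p = -5 ⇒ p = 1/2, and the value is (-3)·(1/2) + 8 = 13/2.
For the defender: with q = P(Hold), equating Flank's and Center's payoffs gives −5q + 10 = 5q + 3 ⇒ q = 7/10.

1/2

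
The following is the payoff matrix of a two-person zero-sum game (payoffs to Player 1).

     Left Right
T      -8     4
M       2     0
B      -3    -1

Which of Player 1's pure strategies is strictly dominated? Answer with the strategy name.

M gives a strictly higher payoff than B against every column: 2 > -3, 0 > -1.
So B is strictly dominated and Player 1 never plays it.

B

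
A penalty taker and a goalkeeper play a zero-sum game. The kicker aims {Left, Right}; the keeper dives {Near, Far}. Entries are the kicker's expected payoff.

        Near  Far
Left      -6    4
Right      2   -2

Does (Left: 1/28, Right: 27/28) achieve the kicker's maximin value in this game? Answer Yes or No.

Against Near this mix gives (1/28)·(-6) + (27/28)·2 = 12/7.
Against Far this mix gives (1/28)·4 + (27/28)·(-2) = -25/14.
The keeper will play Far, holding the kicker to -25/14. Shifting weight toward the row that does better against Far would raise this floor (the equalizing mix achieves -2/7 against both Far and Near), so the proposed strategy is not optimal.

No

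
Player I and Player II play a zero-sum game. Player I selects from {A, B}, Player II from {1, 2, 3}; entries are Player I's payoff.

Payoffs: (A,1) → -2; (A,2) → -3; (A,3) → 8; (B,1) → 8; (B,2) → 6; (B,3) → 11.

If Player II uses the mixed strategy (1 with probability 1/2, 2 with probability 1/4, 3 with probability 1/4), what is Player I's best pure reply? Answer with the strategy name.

Expected payoff of A: (1/2)·(-2) + (1/4)·(-3) + (1/4)·8 = 1/4.
Expected payoff of B: (1/2)·8 + (1/4)·6 + (1/4)·11 = 33/4.
The largest is 33/4, so Player I's best response is B.

B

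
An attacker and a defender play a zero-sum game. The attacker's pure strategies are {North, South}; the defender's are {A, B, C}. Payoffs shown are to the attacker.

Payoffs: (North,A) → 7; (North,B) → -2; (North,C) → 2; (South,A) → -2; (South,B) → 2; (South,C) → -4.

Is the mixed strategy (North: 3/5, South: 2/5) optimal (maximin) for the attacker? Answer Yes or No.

Against A this mix gives (3/5)·7 + (2/5)·(-2) = 17/5.
Against B this mix gives (3/5)·(-2) + (2/5)·2 = -2/5.
Against C this mix gives (3/5)·2 + (2/5)·(-4) = -2/5.
All of the defender's active replies (B, C) yield -2/5, and no column does worse for the attacker. The mix makes the defender indifferent and guarantees -2/5, so it is optimal.

Yes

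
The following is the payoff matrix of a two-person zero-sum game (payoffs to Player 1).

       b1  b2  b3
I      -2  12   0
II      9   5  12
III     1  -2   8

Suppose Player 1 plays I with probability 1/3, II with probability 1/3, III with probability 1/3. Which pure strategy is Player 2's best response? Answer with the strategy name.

If Player 2 plays b1, Player 1's expected payoff is (1/3)·(-2) + (1/3)·9 + (1/3)·1 = 8/3.
If Player 2 plays b2, Player 1's expected payoff is (1/3)·12 + (1/3)·5 + (1/3)·(-2) = 5.
If Player 2 plays b3, Player 1's expected payoff is (1/3)·0 + (1/3)·12 + (1/3)·8 = 20/3.
Player 2 minimizes Player 1's payoff; the smallest is 8/3, so the best response is b1.

b1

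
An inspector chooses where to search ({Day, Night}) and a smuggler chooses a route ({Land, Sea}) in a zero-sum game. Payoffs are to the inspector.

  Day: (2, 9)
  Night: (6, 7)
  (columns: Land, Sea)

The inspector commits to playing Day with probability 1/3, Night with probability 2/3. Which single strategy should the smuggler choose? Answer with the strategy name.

If the smuggler plays Land, the inspector's expected payoff is (1/3)·2 + (2/3)·6 = 14/3.
If the smuggler plays Sea, the inspector's expected payoff is (1/3)·9 + (2/3)·7 = 23/3.
The smuggler minimizes the inspector's payoff; the smallest is 14/3, so the best response is Land.

Land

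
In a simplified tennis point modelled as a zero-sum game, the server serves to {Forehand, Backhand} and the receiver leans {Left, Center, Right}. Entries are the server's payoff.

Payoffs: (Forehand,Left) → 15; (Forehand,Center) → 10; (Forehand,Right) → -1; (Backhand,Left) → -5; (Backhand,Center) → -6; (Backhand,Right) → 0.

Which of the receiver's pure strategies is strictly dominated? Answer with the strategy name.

Center holds the server's payoff strictly below Left in every row: 10 < 15, -6 < -5.
So Left is strictly dominated for the receiver.

Left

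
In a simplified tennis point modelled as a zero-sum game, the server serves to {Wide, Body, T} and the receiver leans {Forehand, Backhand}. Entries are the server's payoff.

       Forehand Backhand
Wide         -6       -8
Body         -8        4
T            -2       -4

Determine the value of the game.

Row minima: Wide → -8, Body → -8, T → -4; maximin = -4.
Column maxima: Forehand → -2, Backhand → 4; minimax = -2.
-4 ≠ -2, so there is no saddle point; optimal play is mixed.
Wide is strictly dominated by T, so the server never plays it.
On the remaining 2×2 (Body, T vs Forehand, Backhand):
Let the server play Body with probability p. Expected payoff against Forehand: (-8)p + (-2)(1−p) = −6p − 2; against Backhand: 4p + (-4)(1−p) = 8p − 4.
Setting these equal: −6p − 2 = 8p − 4 ⇒ −14p = -2 ⇒ p = 1/7, and the value is (-6)·(1/7) − 2 = -20/7.
For the receiver: with q = P(Forehand), equating Body's and T's payoffs gives −12q + 4 = 2q − 4 ⇒ q = 4/7.

-20/7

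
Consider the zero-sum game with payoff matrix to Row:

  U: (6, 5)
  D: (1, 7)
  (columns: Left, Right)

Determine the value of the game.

Row minima: U → 5, D → 1; maximin = 5.
Column maxima: Left → 6, Right → 7; minimax = 6.
5 ≠ 6, so there is no saddle point; optimal play is mixed.
Let Row play U with probability p. Expected payoff against Left: 6p + 1(1−p) = 5p + 1; against Right: 5p + 7(1−p) = −2p + 7.
Setting these equal: 5p + 1 = −2p + 7 ⇒ 7p = 6 ⇒ p = 6/7, and the value is (5)·(6/7) + 1 = 37/7.
For Column: with q = P(Left), equating U's and D's payoffs gives q + 5 = −6q + 7 ⇒ q = 2/7.

37/7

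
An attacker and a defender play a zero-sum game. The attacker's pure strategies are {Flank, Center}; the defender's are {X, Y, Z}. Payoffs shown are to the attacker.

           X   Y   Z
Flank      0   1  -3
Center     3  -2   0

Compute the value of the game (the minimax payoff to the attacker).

-1

Row minima: Flank → -3, Center → -2; maximin = -2.
Column maxima: X → 3, Y → 1, Z → 0; minimax = 0.
-2 ≠ 0, so there is no saddle point; optimal play is mixed.
X is strictly dominated by Z (it gives the attacker strictly more in every row), so the defender never plays it.
On the remaining 2×2 (Flank, Center vs Y, Z):
Let the attacker play Flank with probability p. Expected payoff against Y: 1p + (-2)(1−p) = 3p − 2; against Z: (-3)p + 0(1−p) = −3p.
Setting these equal: 3p − 2 = −3p ⇒ 6p = 2 ⇒ p = 1/3, and the value is (3)·(1/3) − 2 = -1.
For the defender: with q = P(Y), equating Flank's and Center's payoffs gives 4q − 3 = −2q ⇒ q = 1/2.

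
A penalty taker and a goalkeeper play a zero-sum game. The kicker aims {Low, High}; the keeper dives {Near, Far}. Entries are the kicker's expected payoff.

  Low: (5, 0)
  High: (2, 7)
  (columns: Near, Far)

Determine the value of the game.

7/2

Row minima: Low → 0, High → 2; maximin = 2.
Column maxima: Near → 5, Far → 7; minimax = 5.
2 ≠ 5, so there is no saddle point; optimal play is mixed.
Let the kicker play Low with probability p. Expected payoff against Near: 5p + 2(1−p) = 3p + 2; against Far: 0p + 7(1−p) = −7p + 7.
Setting these equal: 3p + 2 = −7p + 7 ⇒ 10p = 5 ⇒ p = 1/2, and the value is (3)·(1/2) + 2 = 7/2.
For the keeper: with q = P(Near), equating Low's and High's payoffs gives 5q = −5q + 7 ⇒ q = 7/10.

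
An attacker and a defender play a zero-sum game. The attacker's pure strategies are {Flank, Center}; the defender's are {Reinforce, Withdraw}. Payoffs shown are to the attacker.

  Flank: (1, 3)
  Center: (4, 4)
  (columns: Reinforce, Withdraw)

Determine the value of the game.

Row minima: Flank → 1, Center → 4; maximin = 4.
Column maxima: Reinforce → 4, Withdraw → 4; minimax = 4.
Since maximin = minimax = 4, there is a saddle point and the value is 4.

4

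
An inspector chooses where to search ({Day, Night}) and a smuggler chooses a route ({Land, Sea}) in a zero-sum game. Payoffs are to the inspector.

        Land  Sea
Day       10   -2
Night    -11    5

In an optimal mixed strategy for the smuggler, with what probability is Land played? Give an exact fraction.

Row minima: Day → -2, Night → -11; maximin = -2.
Column maxima: Land → 10, Sea → 5; minimax = 5.
-2 ≠ 5, so there is no saddle point; optimal play is mixed.
Let the inspector play Day with probability p. Expected payoff against Land: 10p + (-11)(1−p) = 21p − 11; against Sea: (-2)p + 5(1−p) = −7p + 5.
Setting these equal: 21p − 11 = −7p + 5 ⇒ 28p = 16 ⇒ p = 4/7, and the value is (21)·(4/7) − 11 = 1.
For the smuggler: with q = P(Land), equating Day's and Night's payoffs gives 12q − 2 = −16q + 5 ⇒ q = 1/4.

1/4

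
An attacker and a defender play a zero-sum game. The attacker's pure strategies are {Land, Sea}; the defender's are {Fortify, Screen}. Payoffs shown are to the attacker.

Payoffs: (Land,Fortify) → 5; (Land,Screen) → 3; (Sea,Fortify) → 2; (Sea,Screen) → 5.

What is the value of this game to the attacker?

19/5

Row minima: Land → 3, Sea → 2; maximin = 3.
Column maxima: Fortify → 5, Screen → 5; minimax = 5.
3 ≠ 5, so there is no saddle point; optimal play is mixed.
Let the attacker play Land with probability p. Expected payoff against Fortify: 5p + 2(1−p) = 3p + 2; against Screen: 3p + 5(1−p) = −2p + 5.
Setting these equal: 3p + 2 = −2p + 5 ⇒ 5p = 3 ⇒ p = 3/5, and the value is (3)·(3/5) + 2 = 19/5.
For the defender: with q = P(Fortify), equating Land's and Sea's payoffs gives 2q + 3 = −3q + 5 ⇒ q = 2/5.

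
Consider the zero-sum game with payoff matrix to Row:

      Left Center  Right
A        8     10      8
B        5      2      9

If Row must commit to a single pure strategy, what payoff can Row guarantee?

8

Row minima: A → 8, B → 2.
The best of these is 8.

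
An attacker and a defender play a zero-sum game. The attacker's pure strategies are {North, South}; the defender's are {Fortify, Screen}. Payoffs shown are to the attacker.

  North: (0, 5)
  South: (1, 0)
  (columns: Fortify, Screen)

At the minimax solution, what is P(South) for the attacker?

5/6

Row minima: North → 0, South → 0; maximin = 0.
Column maxima: Fortify → 1, Screen → 5; minimax = 1.
0 ≠ 1, so there is no saddle point; optimal play is mixed.
Let the attacker play North with probability p. Expected payoff against Fortify: 0p + 1(1−p) = −p + 1; against Screen: 5p + 0(1−p) = 5p.
Setting these equal: −p + 1 = 5p ⇒ −6p = -1 ⇒ p = 1/6, and the value is (-1)·(1/6) + 1 = 5/6.
For the defender: with q = P(Fortify), equating North's and South's payoffs gives −5q + 5 = q ⇒ q = 5/6.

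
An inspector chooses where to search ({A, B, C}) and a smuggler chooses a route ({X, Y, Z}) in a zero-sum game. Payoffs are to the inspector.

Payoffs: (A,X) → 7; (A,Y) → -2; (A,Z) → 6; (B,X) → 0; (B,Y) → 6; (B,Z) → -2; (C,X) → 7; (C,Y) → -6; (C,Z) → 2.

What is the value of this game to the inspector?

Row minima: A → -2, B → -2, C → -6; maximin = -2.
Column maxima: X → 7, Y → 6, Z → 6; minimax = 6.
-2 ≠ 6, so there is no saddle point; optimal play is mixed.
X is strictly dominated by Z (it gives the inspector strictly more in every row), so the smuggler never plays it.
With X eliminated, C is strictly dominated by A (A gives the inspector strictly more in every remaining column), so the inspector never plays it.
On the remaining 2×2 (A, B vs Y, Z):
Let the inspector play A with probability p. Expected payoff against Y: (-2)p + 6(1−p) = −8p + 6; against Z: 6p + (-2)(1−p) = 8p − 2.
Setting these equal: −8p + 6 = 8p − 2 ⇒ −16p = -8 ⇒ p = 1/2, and the value is (-8)·(1/2) + 6 = 2.
For the smuggler: with q = P(Y), equating A's and B's payoffs gives −8q + 6 = 8q − 2 ⇒ q = 1/2.

2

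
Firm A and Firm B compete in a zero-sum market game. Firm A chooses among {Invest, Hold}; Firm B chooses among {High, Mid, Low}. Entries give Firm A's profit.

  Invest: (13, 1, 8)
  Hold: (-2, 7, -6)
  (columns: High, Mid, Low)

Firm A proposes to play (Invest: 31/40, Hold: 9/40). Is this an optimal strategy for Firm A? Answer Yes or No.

No

Against High this mix gives (31/40)·13 + (9/40)·(-2) = 77/8.
Against Mid this mix gives (31/40)·1 + (9/40)·7 = 47/20.
Against Low this mix gives (31/40)·8 + (9/40)·(-6) = 97/20.
Firm B will play Mid, holding Firm A to 47/20. Shifting weight toward the row that does better against Mid would raise this floor (the equalizing mix achieves 31/10 against both Mid and Low), so the proposed strategy is not optimal.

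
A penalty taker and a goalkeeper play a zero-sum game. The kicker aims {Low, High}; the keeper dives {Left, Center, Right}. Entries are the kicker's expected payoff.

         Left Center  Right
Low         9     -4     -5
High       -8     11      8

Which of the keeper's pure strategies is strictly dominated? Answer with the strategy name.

Right holds the kicker's payoff strictly below Center in every row: -5 < -4, 8 < 11.
So Center is strictly dominated for the keeper.

Center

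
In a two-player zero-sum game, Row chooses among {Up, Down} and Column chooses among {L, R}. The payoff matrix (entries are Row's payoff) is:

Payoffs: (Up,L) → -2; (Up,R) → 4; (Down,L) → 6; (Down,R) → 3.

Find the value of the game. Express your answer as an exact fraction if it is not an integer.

10/3

Row minima: Up → -2, Down → 3; maximin = 3.
Column maxima: L → 6, R → 4; minimax = 4.
3 ≠ 4, so there is no saddle point; optimal play is mixed.
Let Row play Up with probability p. Expected payoff against L: (-2)p + 6(1−p) = −8p + 6; against R: 4p + 3(1−p) = p + 3.
Setting these equal: −8p + 6 = p + 3 ⇒ −9p = -3 ⇒ p = 1/3, and the value is (-8)·(1/3) + 6 = 10/3.
For Column: with q = P(L), equating Up's and Down's payoffs gives −6q + 4 = 3q + 3 ⇒ q = 1/9.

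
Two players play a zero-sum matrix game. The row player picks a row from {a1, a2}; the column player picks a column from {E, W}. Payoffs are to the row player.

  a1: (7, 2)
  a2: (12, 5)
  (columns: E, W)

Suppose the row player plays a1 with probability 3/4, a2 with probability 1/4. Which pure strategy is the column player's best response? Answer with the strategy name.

W

If the column player plays E, the row player's expected payoff is (3/4)·7 + (1/4)·12 = 33/4.
If the column player plays W, the row player's expected payoff is (3/4)·2 + (1/4)·5 = 11/4.
The column player minimizes the row player's payoff; the smallest is 11/4, so the best response is W.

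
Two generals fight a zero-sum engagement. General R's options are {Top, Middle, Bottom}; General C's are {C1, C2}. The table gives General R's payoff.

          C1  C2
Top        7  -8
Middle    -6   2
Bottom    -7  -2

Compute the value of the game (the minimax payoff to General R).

Row minima: Top → -8, Middle → -6, Bottom → -7; maximin = -6.
Column maxima: C1 → 7, C2 → 2; minimax = 2.
-6 ≠ 2, so there is no saddle point; optimal play is mixed.
Bottom is strictly dominated by Middle, so General R never plays it.
On the remaining 2×2 (Top, Middle vs C1, C2):
Let General R play Top with probability p. Expected payoff against C1: 7p + (-6)(1−p) = 13p − 6; against C2: (-8)p + 2(1−p) = −10p + 2.
Setting these equal: 13p − 6 = −10p + 2 ⇒ 23p = 8 ⇒ p = 8/23, and the value is (13)·(8/23) − 6 = -34/23.
For General C: with q = P(C1), equating Top's and Middle's payoffs gives 15q − 8 = −8q + 2 ⇒ q = 10/23.

-34/23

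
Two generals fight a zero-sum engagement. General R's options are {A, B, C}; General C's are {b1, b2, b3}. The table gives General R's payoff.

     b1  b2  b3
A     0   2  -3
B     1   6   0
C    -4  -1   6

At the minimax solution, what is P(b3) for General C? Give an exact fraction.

Row minima: A → -3, B → 0, C → -4; maximin = 0.
Column maxima: b1 → 1, b2 → 6, b3 → 6; minimax = 1.
0 ≠ 1, so there is no saddle point; optimal play is mixed.
A is strictly dominated by B, so General R never plays it.
b2 is strictly dominated by b1 (it gives General R strictly more in every row), so General C never plays it.
On the remaining 2×2 (B, C vs b1, b3):
Let General R play B with probability p. Expected payoff against b1: 1p + (-4)(1−p) = 5p − 4; against b3: 0p + 6(1−p) = −6p + 6.
Setting these equal: 5p − 4 = −6p + 6 ⇒ 11p = 10 ⇒ p = 10/11, and the value is (5)·(10/11) − 4 = 6/11.
For General C: with q = P(b1), equating B's and C's payoffs gives q = −10q + 6 ⇒ q = 6/11.

5/11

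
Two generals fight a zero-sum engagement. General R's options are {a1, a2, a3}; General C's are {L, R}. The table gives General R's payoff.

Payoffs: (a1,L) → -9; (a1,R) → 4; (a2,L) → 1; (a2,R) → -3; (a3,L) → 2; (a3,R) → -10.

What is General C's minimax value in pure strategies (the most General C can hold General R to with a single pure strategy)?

Column maxima: L → 2, R → 4.
The smallest of these is 2.

2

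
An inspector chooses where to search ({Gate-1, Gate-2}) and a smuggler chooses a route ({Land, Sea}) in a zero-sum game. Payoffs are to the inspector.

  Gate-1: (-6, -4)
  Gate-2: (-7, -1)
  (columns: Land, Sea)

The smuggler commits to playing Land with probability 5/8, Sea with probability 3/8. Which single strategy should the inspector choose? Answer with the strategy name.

Gate-2

Expected payoff of Gate-1: (5/8)·(-6) + (3/8)·(-4) = -21/4.
Expected payoff of Gate-2: (5/8)·(-7) + (3/8)·(-1) = -19/4.
The largest is -19/4, so the inspector's best response is Gate-2.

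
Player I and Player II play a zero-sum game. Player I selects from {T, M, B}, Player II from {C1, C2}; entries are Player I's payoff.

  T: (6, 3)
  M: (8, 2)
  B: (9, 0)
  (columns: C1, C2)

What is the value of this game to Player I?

3

Row minima: T → 3, M → 2, B → 0; maximin = 3.
Column maxima: C1 → 9, C2 → 3; minimax = 3.
Since maximin = minimax = 3, there is a saddle point and the value is 3.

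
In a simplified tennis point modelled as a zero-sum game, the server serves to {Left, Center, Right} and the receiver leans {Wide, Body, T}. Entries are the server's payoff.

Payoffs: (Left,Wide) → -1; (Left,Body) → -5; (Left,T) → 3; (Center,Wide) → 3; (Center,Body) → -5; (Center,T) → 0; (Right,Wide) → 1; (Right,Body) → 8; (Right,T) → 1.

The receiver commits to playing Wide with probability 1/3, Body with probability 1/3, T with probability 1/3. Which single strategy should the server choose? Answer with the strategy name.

Right

Expected payoff of Left: (1/3)·(-1) + (1/3)·(-5) + (1/3)·3 = -1.
Expected payoff of Center: (1/3)·3 + (1/3)·(-5) + (1/3)·0 = -2/3.
Expected payoff of Right: (1/3)·1 + (1/3)·8 + (1/3)·1 = 10/3.
The largest is 10/3, so the server's best response is Right.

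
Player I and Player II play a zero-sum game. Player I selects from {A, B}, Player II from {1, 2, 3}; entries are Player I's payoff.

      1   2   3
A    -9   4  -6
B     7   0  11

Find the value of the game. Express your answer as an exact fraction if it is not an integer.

Row minima: A → -9, B → 0; maximin = 0.
Column maxima: 1 → 7, 2 → 4, 3 → 11; minimax = 4.
0 ≠ 4, so there is no saddle point; optimal play is mixed.
3 is strictly dominated by 1 (it gives Player I strictly more in every row), so Player II never plays it.
On the remaining 2×2 (A, B vs 1, 2):
Let Player I play A with probability p. Expected payoff against 1: (-9)p + 7(1−p) = −16p + 7; against 2: 4p + 0(1−p) = 4p.
Setting these equal: −16p + 7 = 4p ⇒ −20p = -7 ⇒ p = 7/20, and the value is (-16)·(7/20) + 7 = 7/5.
For Player II: with q = P(1), equating A's and B's payoffs gives −13q + 4 = 7q ⇒ q = 1/5.

7/5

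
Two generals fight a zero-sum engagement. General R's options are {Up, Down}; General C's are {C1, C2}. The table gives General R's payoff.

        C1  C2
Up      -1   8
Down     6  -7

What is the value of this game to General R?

Row minima: Up → -1, Down → -7; maximin = -1.
Column maxima: C1 → 6, C2 → 8; minimax = 6.
-1 ≠ 6, so there is no saddle point; optimal play is mixed.
Let General R play Up with probability p. Expected payoff against C1: (-1)p + 6(1−p) = −7p + 6; against C2: 8p + (-7)(1−p) = 15p − 7.
Setting these equal: −7p + 6 = 15p − 7 ⇒ −22p = -13 ⇒ p = 13/22, and the value is (-7)·(13/22) + 6 = 41/22.
For General C: with q = P(C1), equating Up's and Down's payoffs gives −9q + 8 = 13q − 7 ⇒ q = 15/22.

41/22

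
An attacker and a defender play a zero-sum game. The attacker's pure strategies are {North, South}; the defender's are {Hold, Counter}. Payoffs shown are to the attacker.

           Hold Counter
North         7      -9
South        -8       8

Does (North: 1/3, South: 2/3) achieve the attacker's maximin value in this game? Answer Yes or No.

Against Hold this mix gives (1/3)·7 + (2/3)·(-8) = -3.
Against Counter this mix gives (1/3)·(-9) + (2/3)·8 = 7/3.
The defender will play Hold, holding the attacker to -3. Shifting weight toward the row that does better against Hold would raise this floor (the equalizing mix achieves -1/2 against both Hold and Counter), so the proposed strategy is not optimal.

No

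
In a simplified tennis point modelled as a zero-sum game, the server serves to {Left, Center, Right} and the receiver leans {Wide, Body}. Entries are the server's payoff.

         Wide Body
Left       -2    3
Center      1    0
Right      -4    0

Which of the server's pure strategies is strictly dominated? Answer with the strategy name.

Left gives a strictly higher payoff than Right against every column: -2 > -4, 3 > 0.
So Right is strictly dominated and the server never plays it.

Right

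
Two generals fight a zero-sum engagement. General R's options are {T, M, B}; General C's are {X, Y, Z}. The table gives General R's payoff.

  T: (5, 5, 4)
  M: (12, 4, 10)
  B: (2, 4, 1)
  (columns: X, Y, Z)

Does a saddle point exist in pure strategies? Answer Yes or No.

Row minima: T → 4, M → 4, B → 1; maximin = 4.
Column maxima: X → 12, Y → 5, Z → 10; minimax = 5.
4 ≠ 5, so no pure-strategy equilibrium exists.

No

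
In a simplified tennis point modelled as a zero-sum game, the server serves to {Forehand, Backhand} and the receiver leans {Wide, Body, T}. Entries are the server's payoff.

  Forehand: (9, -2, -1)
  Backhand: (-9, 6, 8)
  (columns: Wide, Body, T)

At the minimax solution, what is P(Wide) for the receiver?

4/13

Row minima: Forehand → -2, Backhand → -9; maximin = -2.
Column maxima: Wide → 9, Body → 6, T → 8; minimax = 6.
-2 ≠ 6, so there is no saddle point; optimal play is mixed.
T is strictly dominated by Body (it gives the server strictly more in every row), so the receiver never plays it.
On the remaining 2×2 (Forehand, Backhand vs Wide, Body):
Let the server play Forehand with probability p. Expected payoff against Wide: 9p + (-9)(1−p) = 18p − 9; against Body: (-2)p + 6(1−p) = −8p + 6.
Setting these equal: 18p − 9 = −8p + 6 ⇒ 26p = 15 ⇒ p = 15/26, and the value is (18)·(15/26) − 9 = 18/13.
For the receiver: with q = P(Wide), equating Forehand's and Backhand's payoffs gives 11q − 2 = −15q + 6 ⇒ q = 4/13.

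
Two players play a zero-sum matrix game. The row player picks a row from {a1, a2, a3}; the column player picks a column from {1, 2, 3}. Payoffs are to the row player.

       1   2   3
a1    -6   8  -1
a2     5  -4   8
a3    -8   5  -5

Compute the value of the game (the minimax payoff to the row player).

16/23

Row minima: a1 → -6, a2 → -4, a3 → -8; maximin = -4.
Column maxima: 1 → 5, 2 → 8, 3 → 8; minimax = 5.
-4 ≠ 5, so there is no saddle point; optimal play is mixed.
a3 is strictly dominated by a1, so the row player never plays it.
3 is strictly dominated by 1 (it gives the row player strictly more in every row), so the column player never plays it.
On the remaining 2×2 (a1, a2 vs 1, 2):
Let the row player play a1 with probability p. Expected payoff against 1: (-6)p + 5(1−p) = −11p + 5; against 2: 8p + (-4)(1−p) = 12p − 4.
Setting these equal: −11p + 5 = 12p − 4 ⇒ −23p = -9 ⇒ p = 9/23, and the value is (-11)·(9/23) + 5 = 16/23.
For the column player: with q = P(1), equating a1's and a2's payoffs gives −14q + 8 = 9q − 4 ⇒ q = 12/23.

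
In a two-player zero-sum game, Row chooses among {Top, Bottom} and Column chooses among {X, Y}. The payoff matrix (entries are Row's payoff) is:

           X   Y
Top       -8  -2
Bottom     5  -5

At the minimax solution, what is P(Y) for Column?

13/16

Row minima: Top → -8, Bottom → -5; maximin = -5.
Column maxima: X → 5, Y → -2; minimax = -2.
-5 ≠ -2, so there is no saddle point; optimal play is mixed.
Let Row play Top with probability p. Expected payoff against X: (-8)p + 5(1−p) = −13p + 5; against Y: (-2)p + (-5)(1−p) = 3p − 5.
Setting these equal: −13p + 5 = 3p − 5 ⇒ −16p = -10 ⇒ p = 5/8, and the value is (-13)·(5/8) + 5 = -25/8.
For Column: with q = P(X), equating Top's and Bottom's payoffs gives −6q − 2 = 10q − 5 ⇒ q = 3/16.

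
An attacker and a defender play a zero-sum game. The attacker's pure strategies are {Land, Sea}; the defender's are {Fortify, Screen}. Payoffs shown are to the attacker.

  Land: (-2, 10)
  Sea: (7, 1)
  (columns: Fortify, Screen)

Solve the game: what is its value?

4

Row minima: Land → -2, Sea → 1; maximin = 1.
Column maxima: Fortify → 7, Screen → 10; minimax = 7.
1 ≠ 7, so there is no saddle point; optimal play is mixed.
Let the attacker play Land with probability p. Expected payoff against Fortify: (-2)p + 7(1−p) = −9p + 7; against Screen: 10p + 1(1−p) = 9p + 1.
Setting these equal: −9p + 7 = 9p + 1 ⇒ −18p = -6 ⇒ p = 1/3, and the value is (-9)·(1/3) + 7 = 4.
For the defender: with q = P(Fortify), equating Land's and Sea's payoffs gives −12q + 10 = 6q + 1 ⇒ q = 1/2.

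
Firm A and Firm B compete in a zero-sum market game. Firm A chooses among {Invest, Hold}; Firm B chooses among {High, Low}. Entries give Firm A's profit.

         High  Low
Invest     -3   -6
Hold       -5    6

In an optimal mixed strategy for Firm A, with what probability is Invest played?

Row minima: Invest → -6, Hold → -5; maximin = -5.
Column maxima: High → -3, Low → 6; minimax = -3.
-5 ≠ -3, so there is no saddle point; optimal play is mixed.
Let Firm A play Invest with probability p. Expected payoff against High: (-3)p + (-5)(1−p) = 2p − 5; against Low: (-6)p + 6(1−p) = −12p + 6.
Setting these equal: 2p − 5 = −12p + 6 ⇒ 14p = 11 ⇒ p = 11/14, and the value is (2)·(11/14) − 5 = -24/7.
For Firm B: with q = P(High), equating Invest's and Hold's payoffs gives 3q − 6 = −11q + 6 ⇒ q = 6/7.

11/14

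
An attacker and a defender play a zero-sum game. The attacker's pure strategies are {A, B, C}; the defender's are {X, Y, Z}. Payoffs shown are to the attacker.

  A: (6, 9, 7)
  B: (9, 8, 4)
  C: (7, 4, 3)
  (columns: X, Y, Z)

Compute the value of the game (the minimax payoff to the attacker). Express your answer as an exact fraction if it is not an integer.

Row minima: A → 6, B → 4, C → 3; maximin = 6.
Column maxima: X → 9, Y → 9, Z → 7; minimax = 7.
6 ≠ 7, so there is no saddle point; optimal play is mixed.
C is strictly dominated by B, so the attacker never plays it.
Y is strictly dominated by Z (it gives the attacker strictly more in every row), so the defender never plays it.
On the remaining 2×2 (A, B vs X, Z):
Let the attacker play A with probability p. Expected payoff against X: 6p + 9(1−p) = −3p + 9; against Z: 7p + 4(1−p) = 3p + 4.
Setting these equal: −3p + 9 = 3p + 4 ⇒ −6p = -5 ⇒ p = 5/6, and the value is (-3)·(5/6) + 9 = 13/2.
For the defender: with q = P(X), equating A's and B's payoffs gives −q + 7 = 5q + 4 ⇒ q = 1/2.

13/2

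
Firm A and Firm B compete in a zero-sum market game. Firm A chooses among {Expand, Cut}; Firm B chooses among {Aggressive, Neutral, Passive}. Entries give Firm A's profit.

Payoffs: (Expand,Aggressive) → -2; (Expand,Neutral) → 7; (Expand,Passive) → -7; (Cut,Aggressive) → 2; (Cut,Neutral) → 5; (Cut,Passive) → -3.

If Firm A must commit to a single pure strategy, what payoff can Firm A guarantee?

Row minima: Expand → -7, Cut → -3.
The best of these is -3.

-3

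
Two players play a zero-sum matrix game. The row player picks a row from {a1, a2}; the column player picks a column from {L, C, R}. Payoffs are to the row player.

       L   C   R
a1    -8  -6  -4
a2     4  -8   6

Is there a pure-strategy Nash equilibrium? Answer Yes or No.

Row minima: a1 → -8, a2 → -8; maximin = -8.
Column maxima: L → 4, C → -6, R → 6; minimax = -6.
-8 ≠ -6, so no pure-strategy equilibrium exists.

No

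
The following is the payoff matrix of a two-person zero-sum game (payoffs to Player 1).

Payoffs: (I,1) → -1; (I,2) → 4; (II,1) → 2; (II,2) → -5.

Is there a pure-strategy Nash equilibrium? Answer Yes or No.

No

Row minima: I → -1, II → -5; maximin = -1.
Column maxima: 1 → 2, 2 → 4; minimax = 2.
-1 ≠ 2, so no pure-strategy equilibrium exists.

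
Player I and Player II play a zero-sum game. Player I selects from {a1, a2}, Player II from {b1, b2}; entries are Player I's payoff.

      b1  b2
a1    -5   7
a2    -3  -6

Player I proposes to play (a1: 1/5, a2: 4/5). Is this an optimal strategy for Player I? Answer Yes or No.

Against b1 this mix gives (1/5)·(-5) + (4/5)·(-3) = -17/5.
Against b2 this mix gives (1/5)·7 + (4/5)·(-6) = -17/5.
All of Player II's active replies (b1, b2) yield -17/5, and no column does worse for Player I. The mix makes Player II indifferent and guarantees -17/5, so it is optimal.

Yes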